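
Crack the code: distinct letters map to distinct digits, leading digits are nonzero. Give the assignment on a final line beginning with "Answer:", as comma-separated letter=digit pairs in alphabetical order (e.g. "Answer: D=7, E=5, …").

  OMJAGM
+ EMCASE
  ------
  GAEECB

Step 1. [col 1: M + E ≡ B (mod 10)] no forcing yet in column 1 (carry-in 0); B=3 is free and consistent — try it ⇒ B=3.
Step 2. [col 1: M + E ≡ B (mod 10)] several values work for E in column 1 (M + E ≡ B (mod 10), carry-in 0); try E=1 ⇒ E=1.
Step 3. [col 1: M + E ≡ B (mod 10)] column 1: given E=1, B=3, carry-in 0, and digits 1,3 already taken and all letters distinct, M+E≡B (mod 10) forces M=2 ⇒ M=2.
Step 4. [col 2: G + S ≡ C (mod 10)] several values work for G in column 2 (G + S ≡ C (mod 10), carry-in 0); try G=9. So G=9.
Step 5. [col 2: G + S ≡ C (mod 10)] several values work for S in column 2 (G + S ≡ C (mod 10), carry-in 0); try S=7. So S=7.
Step 6. [col 2: G + S ≡ C (mod 10)] in column 2 we have G+S≡C with carry-in 0; given G=9, S=7 and digits 1,2,3,7,9 already taken and all letters distinct, that pins C to 6, so C=6.
Step 7. [col 3: A + A ≡ E (mod 10)] A=5 is one option consistent with column 3 (A + A ≡ E (mod 10), carry-in 1) — take it ⇒ A=5.
Step 8. [col 4: J + C ≡ E (mod 10)] from column 4 (C=6, E=1, carry-in 1, digits 1,2,3,5,6,7,9 already taken and all letters distinct): J must equal 4, so J=4.
Step 9. [col 6: O + E ≡ G (mod 10)] in column 6 we have O+E≡G with carry-in 0; given E=1, G=9 and digits 1,2,3,4,5,6,7,9 already taken and all letters distinct, that pins O to 8. So O=8.

Answer: A=5, B=3, C=6, E=1, G=9, J=4, M=2, O=8, S=7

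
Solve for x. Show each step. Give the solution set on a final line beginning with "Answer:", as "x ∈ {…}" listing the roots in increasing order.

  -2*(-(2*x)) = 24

Step 1. [-2*(-(2*x)) = 24] -2 out front; divide by -2. So div: -(2*x) = -12.
Step 2. [-(2*x) = -12] leading − — multiply by −1, so neg: 2*x = 12.
Step 3. [2*x = 12] 2 out front; divide by 2, so div: x = 6.

Answer: x ∈ {6}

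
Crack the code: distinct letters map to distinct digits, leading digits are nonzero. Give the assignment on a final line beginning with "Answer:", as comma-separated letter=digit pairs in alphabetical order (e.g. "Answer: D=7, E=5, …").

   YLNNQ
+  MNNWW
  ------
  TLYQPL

Step 1. [col 1: Q + W ≡ L (mod 10)] column 1 (Q + W ≡ L (mod 10), carry-in 0) doesn't pin L yet; pick L=7 and continue. So L=7.
Step 2. [col 1: Q + W ≡ L (mod 10)] no forcing yet in column 1 (carry-in 0); Q=4 is free and consistent — try it ⇒ Q=4.
Step 3. [col 1: Q + W ≡ L (mod 10)] from column 1 (Q=4, L=7, carry-in 0, digits 4,7 already taken and all letters distinct): W must equal 3, so W=3.
Step 4. [T] T is the leading digit of a 6-digit sum of two 5-digit numbers; the final carry is exactly 1 ⇒ T=1.
Step 5. [col 2: N + W ≡ P (mod 10)] several values work for N in column 2 (N + W ≡ P (mod 10), carry-in 0); try N=2. So N=2.
Step 6. [col 2: N + W ≡ P (mod 10)] column 2 reads N+W+carry(0)=P with N=2, W=3; with digits 1,2,3,4,7 already taken and all letters distinct, the only value for P is 5. So P=5.
Step 7. [col 4: L + N ≡ Y (mod 10)] from column 4 (L=7, N=2, carry-in 0, digits 1,2,3,4,5,7 already taken and all letters distinct): Y must equal 9 ⇒ Y=9.
Step 8. [col 5: Y + M ≡ L (mod 10)] from column 5 (Y=9, L=7, carry-in 0, digits 1,2,3,4,5,7,9 already taken and all letters distinct): M must equal 8 ⇒ M=8.

Answer: L=7, M=8, N=2, P=5, Q=4, T=1, W=3, Y=9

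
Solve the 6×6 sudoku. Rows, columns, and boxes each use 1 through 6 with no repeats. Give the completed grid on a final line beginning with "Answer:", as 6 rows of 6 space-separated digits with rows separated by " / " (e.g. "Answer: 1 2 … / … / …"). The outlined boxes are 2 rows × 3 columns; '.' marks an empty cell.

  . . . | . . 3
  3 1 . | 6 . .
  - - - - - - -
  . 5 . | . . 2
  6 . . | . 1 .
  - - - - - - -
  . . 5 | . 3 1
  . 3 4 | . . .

Step 1. [r2c3∈{2}] r2c3 has the single candidate 2. So r2c3=2.
Step 2. [r5c4∈{2,4}] 4 has one home in row 5: r5c4, so r5c4=4.
Step 3. [r1c1∈{4,5}] r1c1 is the only open cell in col 1 admitting 5, so r1c1=5.
Step 4. [r1c2∈{4,6}] r1c2 is the only open cell in box 1 admitting 4. So r1c2=4.
Step 5. [r4c6∈{4,5}] row 4 places 4 nowhere but r4c6 ⇒ r4c6=4.
Step 6. [r5c1∈{2}] nothing but 2 survives at r5c1, so r5c1=2.
Step 7. [r2c6∈{5}] r2c6 has the single candidate 5. So r2c6=5.
Step 8. [r6c5∈{2,5,6}] across col 5, 5 lands solely at r6c5 ⇒ r6c5=5.
Step 9. [r4c3∈{3}] r4c3 has the single candidate 3 ⇒ r4c3=3.
Step 10. [r3c3∈{1}] r3c3 has the single candidate 1. So r3c3=1.
Step 11. [r1c4∈{1,2}] r1c4 is the only open cell in row 1 admitting 1 ⇒ r1c4=1.
Step 12. [r1c3∈{6}] r1c3 is down to just 6, so r1c3=6.
Step 13. [r1c5∈{2}] nothing but 2 survives at r1c5, so r1c5=2.
Step 14. [r3c1∈{4}] r3c1's peers cover all but 4 ⇒ r3c1=4.
Step 15. [r6c6∈{6}] r6c6 is down to just 6. So r6c6=6.
Step 16. [r6c1∈{1}] r6c1's peers cover all but 1. So r6c1=1.
Step 17. [r2c5∈{4}] r2c5 is down to just 4. So r2c5=4.
Step 18. [r5c2∈{6}] r5c2 is down to just 6, so r5c2=6.
Step 19. [r4c2∈{2}] only 2 remains possible at r4c2 ⇒ r4c2=2.
Step 20. [r3c5∈{6}] r3c5's peers cover all but 6 ⇒ r3c5=6.
Step 21. [r3c4∈{3}] r3c4 is down to just 3 ⇒ r3c4=3.
Step 22. [r6c4∈{2}] r6c4 has the single candidate 2 ⇒ r6c4=2.
Step 23. [r4c4∈{5}] only 5 remains possible at r4c4. So r4c4=5.

Answer: 5 4 6 1 2 3 / 3 1 2 6 4 5 / 4 5 1 3 6 2 / 6 2 3 5 1 4 / 2 6 5 4 3 1 / 1 3 4 2 5 6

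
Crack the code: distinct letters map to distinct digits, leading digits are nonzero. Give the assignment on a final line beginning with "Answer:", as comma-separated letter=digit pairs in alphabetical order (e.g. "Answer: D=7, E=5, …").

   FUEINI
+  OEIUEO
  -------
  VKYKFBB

Step 1. [col 1: I + O ≡ B (mod 10)] no forcing yet in column 1 (carry-in 0); B=3 is free and consistent — try it, so B=3.
Step 2. [V] V is the leading digit of a 7-digit sum of two 6-digit numbers; the final carry is exactly 1 ⇒ V=1.
Step 3. [col 1: I + O ≡ B (mod 10)] column 1 (I + O ≡ B (mod 10), carry-in 0) doesn't pin I yet; pick I=5 and continue. So I=5.
Step 4. [col 1: I + O ≡ B (mod 10)] column 1: given I=5, B=3, carry-in 0, and digits 1,3,5 already taken and all letters distinct, I+O≡B (mod 10) forces O=8 ⇒ O=8.
Step 5. [col 2: N + E ≡ B (mod 10)] several values work for E in column 2 (N + E ≡ B (mod 10), carry-in 1); try E=2 ⇒ E=2.
Step 6. [col 2: N + E ≡ B (mod 10)] column 2: given E=2, B=3, carry-in 1, and digits 1,2,3,5,8 already taken and all letters distinct, N+E≡B (mod 10) forces N=0 ⇒ N=0.
Step 7. [col 3: I + U ≡ F (mod 10)] several values work for F in column 3 (I + U ≡ F (mod 10), carry-in 0); try F=9 ⇒ F=9.
Step 8. [col 3: I + U ≡ F (mod 10)] in column 3 we have I+U≡F with carry-in 0; given I=5, F=9 and digits 0,1,2,3,5,8,9 already taken and all letters distinct, that pins U to 4. So U=4.
Step 9. [col 4: E + I ≡ K (mod 10)] in column 4 we have E+I≡K with carry-in 0; given E=2, I=5 and digits 0,1,2,3,4,5,8,9 already taken and all letters distinct, that pins K to 7 ⇒ K=7.
Step 10. [col 5: U + E ≡ Y (mod 10)] in column 5 we have U+E≡Y with carry-in 0; given U=4, E=2 and digits 0,1,2,3,4,5,7,8,9 already taken and all letters distinct, that pins Y to 6, so Y=6.

Answer: B=3, E=2, F=9, I=5, K=7, N=0, O=8, U=4, V=1, Y=6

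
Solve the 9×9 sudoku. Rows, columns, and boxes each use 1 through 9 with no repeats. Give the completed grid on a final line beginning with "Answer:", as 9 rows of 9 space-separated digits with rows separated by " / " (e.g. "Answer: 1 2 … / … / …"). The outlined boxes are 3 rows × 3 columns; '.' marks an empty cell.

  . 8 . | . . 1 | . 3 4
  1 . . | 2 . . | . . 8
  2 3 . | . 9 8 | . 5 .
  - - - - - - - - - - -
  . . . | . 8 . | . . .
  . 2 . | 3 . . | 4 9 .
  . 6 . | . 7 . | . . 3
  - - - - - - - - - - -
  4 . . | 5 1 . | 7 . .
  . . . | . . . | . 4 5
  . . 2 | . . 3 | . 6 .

Step 1. [r7c2∈{9}] r7c2's peers cover all but 9, so r7c2=9.
Step 2. [r8c7∈{1,2,3,8,9}] col 7 places 3 nowhere but r8c7, so r8c7=3.
Step 3. [r2c8∈{7}] nothing but 7 survives at r2c8 ⇒ r2c8=7.
Step 4. [r8c6∈{2,6,7,9}] 7 has one home in col 6: r8c6. So r8c6=7.
Step 5. [r8c4∈{6,8,9}] in row 8, 9 fits only at r8c4, so r8c4=9.
Step 6. [r1c7∈{2,6,9}] row 1 places 2 nowhere but r1c7, so r1c7=2.
Step 7. [r4c1∈{3,5,7,9}] col 1 places 3 nowhere but r4c1, so r4c1=3.
Step 8. [r2c5∈{3,4,5,6}] across row 2, 3 lands solely at r2c5 ⇒ r2c5=3.
Step 9. [r8c2∈{1}] nothing but 1 survives at r8c2. So r8c2=1.
Step 10. [r2c7∈{6,9}] across box 3, 9 lands solely at r2c7, so r2c7=9.
Step 11. [r9c4∈{4,8}] r9c4 is the only open cell in col 4 admitting 8 ⇒ r9c4=8.
Step 12. [r6c7∈{1,5,8}] in col 7, 8 fits only at r6c7 ⇒ r6c7=8.
Step 13. [r4c7∈{1,5,6}] col 7 places 5 nowhere but r4c7, so r4c7=5.
Step 14. [r3c7∈{1,6}] col 7 places 6 nowhere but r3c7 ⇒ r3c7=6.
Step 15. [r7c9∈{2}] nothing but 2 survives at r7c9. So r7c9=2.
Step 16. [r7c6∈{6}] r7c6 is down to just 6, so r7c6=6.
Step 17. [r5c6∈{5}] nothing but 5 survives at r5c6. So r5c6=5.
Step 18. [r2c6∈{4}] r2c6's peers cover all but 4. So r2c6=4.
Step 19. [r2c3∈{5,6}] across row 2, 6 lands solely at r2c3 ⇒ r2c3=6.
Step 20. [r4c2∈{4,7}] in col 2, 4 fits only at r4c2. So r4c2=4.
Step 21. [r1c5∈{5,6}] 5 has one home in col 5: r1c5, so r1c5=5.
Step 22. [r6c3∈{1,5,9}] in col 3, 5 fits only at r6c3, so r6c3=5.
Step 23. [r6c1∈{9}] r6c1's peers cover all but 9, so r6c1=9.
Step 24. [r1c1∈{7}] only 7 remains possible at r1c1. So r1c1=7.
Step 25. [r3c9∈{1}] r3c9 has the single candidate 1, so r3c9=1.
Step 26. [r8c3∈{8}] r8c3 has the single candidate 8, so r8c3=8.
Step 27. [r5c3∈{1,7}] r5c3 is the only open cell in row 5 admitting 1. So r5c3=1.
Step 28. [r6c6∈{2}] r6c6's peers cover all but 2. So r6c6=2.
Step 29. [r5c9∈{6,7}] row 5 places 7 nowhere but r5c9, so r5c9=7.
Step 30. [r6c8∈{1}] r6c8's peers cover all but 1, so r6c8=1.
Step 31. [r9c1∈{5}] only 5 remains possible at r9c1 ⇒ r9c1=5.
Step 32. [r5c5∈{6}] only 6 remains possible at r5c5. So r5c5=6.
Step 33. [r6c4∈{4}] nothing but 4 survives at r6c4 ⇒ r6c4=4.
Step 34. [r9c9∈{9}] r9c9 has the single candidate 9. So r9c9=9.
Step 35. [r4c6∈{9}] only 9 remains possible at r4c6 ⇒ r4c6=9.
Step 36. [r1c4∈{6}] r1c4 has the single candidate 6 ⇒ r1c4=6.
Step 37. [r4c9∈{6}] r4c9's peers cover all but 6 ⇒ r4c9=6.
Step 38. [r3c4∈{7}] r3c4's peers cover all but 7 ⇒ r3c4=7.
Step 39. [r3c3∈{4}] r3c3's peers cover all but 4 ⇒ r3c3=4.
Step 40. [r4c8∈{2}] r4c8 is down to just 2 ⇒ r4c8=2.
Step 41. [r9c2∈{7}] only 7 remains possible at r9c2 ⇒ r9c2=7.
Step 42. [r9c7∈{1}] r9c7's peers cover all but 1 ⇒ r9c7=1.
Step 43. [r1c3∈{9}] only 9 remains possible at r1c3, so r1c3=9.
Step 44. [r9c5∈{4}] r9c5's peers cover all but 4 ⇒ r9c5=4.
Step 45. [r5c1∈{8}] r5c1's peers cover all but 8, so r5c1=8.
Step 46. [r2c2∈{5}] nothing but 5 survives at r2c2, so r2c2=5.
Step 47. [r7c8∈{8}] only 8 remains possible at r7c8. So r7c8=8.
Step 48. [r7c3∈{3}] nothing but 3 survives at r7c3, so r7c3=3.
Step 49. [r4c4∈{1}] nothing but 1 survives at r4c4, so r4c4=1.
Step 50. [r8c1∈{6}] r8c1's peers cover all but 6 ⇒ r8c1=6.
Step 51. [r4c3∈{7}] nothing but 7 survives at r4c3, so r4c3=7.
Step 52. [r8c5∈{2}] r8c5 is down to just 2. So r8c5=2.

Answer: 7 8 9 6 5 1 2 3 4 / 1 5 6 2 3 4 9 7 8 / 2 3 4 7 9 8 6 5 1 / 3 4 7 1 8 9 5 2 6 / 8 2 1 3 6 5 4 9 7 / 9 6 5 4 7 2 8 1 3 / 4 9 3 5 1 6 7 8 2 / 6 1 8 9 2 7 3 4 5 / 5 7 2 8 4 3 1 6 9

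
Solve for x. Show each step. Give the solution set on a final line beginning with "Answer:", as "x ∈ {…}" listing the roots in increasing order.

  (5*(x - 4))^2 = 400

Step 1. [(5*(x - 4))^2 = 400] √ both sides: 400 ≥ 0 gives two branches. So sqrt: 5*(x - 4) = 20 or -20.
Step 2. [5*(x - 4) = 20 or -20] divide by the outer 5. So div: x - 4 = 4 or -4.
Step 3. [x - 4 = 4 or -4] the outer -4 inverts by adding 4. So sub: x = 8 or 0.

Answer: x ∈ {0, 8}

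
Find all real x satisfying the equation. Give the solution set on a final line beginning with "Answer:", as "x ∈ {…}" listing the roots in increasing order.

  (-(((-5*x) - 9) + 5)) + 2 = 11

Step 1. [(-(((-5*x) - 9) + 5)) + 2 = 11] +2 is outermost — subtract 2 both sides. So sub: -(((-5*x) - 9) + 5) = 9.
Step 2. [-(((-5*x) - 9) + 5) = 9] LHS negated; negate both sides. So neg: ((-5*x) - 9) + 5 = -9.
Step 3. [((-5*x) - 9) + 5 = -9] subtract 5: x sits inside (… + 5) ⇒ sub: (-5*x) - 9 = -14.
Step 4. [(-5*x) - 9 = -14] 9 comes off first (add 9), so sub: -5*x = -5.
Step 5. [-5*x = -5] -5·(inner) — divide through by -5 ⇒ div: x = 1.

Answer: x ∈ {1}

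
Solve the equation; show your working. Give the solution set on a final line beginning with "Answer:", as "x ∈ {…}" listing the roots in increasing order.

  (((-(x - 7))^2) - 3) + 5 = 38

Step 1. [(((-(x - 7))^2) - 3) + 5 = 38] peel the +5: subtract 5 from each side, so sub: ((-(x - 7))^2) - 3 = 33.
Step 2. [((-(x - 7))^2) - 3 = 33] the outer -3 inverts by adding 3, so sub: (-(x - 7))^2 = 36.
Step 3. [(-(x - 7))^2 = 36] LHS squared, RHS 36 ≥ 0: apply √ (±), so sqrt: -(x - 7) = 6 or -6.
Step 4. [-(x - 7) = 6 or -6] LHS negated; negate both sides. So neg: x - 7 = -6 or 6.
Step 5. [x - 7 = -6 or 6] -7 is outermost — add 7 both sides ⇒ sub: x = 1 or 13.

Answer: x ∈ {1, 13}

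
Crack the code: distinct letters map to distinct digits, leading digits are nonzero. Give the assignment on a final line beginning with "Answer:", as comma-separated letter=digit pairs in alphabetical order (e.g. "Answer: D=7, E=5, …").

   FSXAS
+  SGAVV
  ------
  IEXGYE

Step 1. [I] I is the leading digit of a 6-digit sum of two 5-digit numbers; the final carry is exactly 1, so I=1.
Step 2. [col 1: S + V ≡ E (mod 10)] column 1 (S + V ≡ E (mod 10), carry-in 0) doesn't pin E yet; pick E=4 and continue, so E=4.
Step 3. [col 1: S + V ≡ E (mod 10)] column 1 (S + V ≡ E (mod 10), carry-in 0) doesn't pin V yet; pick V=8 and continue ⇒ V=8.
Step 4. [col 1: S + V ≡ E (mod 10)] from column 1 (V=8, E=4, carry-in 0, digits 1,4,8 already taken and all letters distinct): S must equal 6, so S=6.
Step 5. [col 2: A + V ≡ Y (mod 10)] column 2 (A + V ≡ Y (mod 10), carry-in 1) doesn't pin Y yet; pick Y=2 and continue ⇒ Y=2.
Step 6. [col 2: A + V ≡ Y (mod 10)] in column 2 we have A+V≡Y with carry-in 1; given V=8, Y=2 and digits 1,2,4,6,8 already taken and all letters distinct, that pins A to 3, so A=3.
Step 7. [col 3: X + A ≡ G (mod 10)] column 3: given A=3, carry-in 1, and digits 1,2,3,4,6,8 already taken and all letters distinct, X+A≡G (mod 10) forces G=9 ⇒ G=9.
Step 8. [col 3: X + A ≡ G (mod 10)] from column 3 (A=3, G=9, carry-in 1, digits 1,2,3,4,6,8,9 already taken and all letters distinct): X must equal 5, so X=5.
Step 9. [col 5: F + S ≡ E (mod 10)] column 5: given S=6, E=4, carry-in 1, and digits 1,2,3,4,5,6,8,9 already taken and all letters distinct, F+S≡E (mod 10) forces F=7, so F=7.

Answer: A=3, E=4, F=7, G=9, I=1, S=6, V=8, X=5, Y=2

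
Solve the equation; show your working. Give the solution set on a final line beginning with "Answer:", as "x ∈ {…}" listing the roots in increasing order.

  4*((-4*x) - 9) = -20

Step 1. [4*((-4*x) - 9) = -20] LHS = 4·(…); ÷4 both sides. So div: (-4*x) - 9 = -5.
Step 2. [(-4*x) - 9 = -5] 9 comes off first (add 9). So sub: -4*x = 4.
Step 3. [-4*x = 4] divide by the outer -4, so div: x = -1.

Answer: x ∈ {-1}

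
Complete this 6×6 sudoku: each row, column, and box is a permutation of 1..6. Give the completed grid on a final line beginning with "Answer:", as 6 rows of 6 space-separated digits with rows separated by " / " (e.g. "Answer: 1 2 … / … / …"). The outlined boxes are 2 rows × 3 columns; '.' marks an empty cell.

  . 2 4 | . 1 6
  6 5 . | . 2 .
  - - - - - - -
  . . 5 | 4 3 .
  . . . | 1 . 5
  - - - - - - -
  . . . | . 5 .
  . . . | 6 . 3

Step 1. [r5c6∈{1,2,4}] 1 has one home in col 6: r5c6 ⇒ r5c6=1.
Step 2. [r1c1∈{3}] nothing but 3 survives at r1c1 ⇒ r1c1=3.
Step 3. [r3c2∈{1,6}] 6 has one home in row 3: r3c2. So r3c2=6.
Step 4. [r6c2∈{1,4}] col 2 places 1 nowhere but r6c2 ⇒ r6c2=1.
Step 5. [r6c3∈{2}] nothing but 2 survives at r6c3 ⇒ r6c3=2.
Step 6. [r5c1∈{4}] r5c1's peers cover all but 4 ⇒ r5c1=4.
Step 7. [r4c3∈{3}] nothing but 3 survives at r4c3. So r4c3=3.
Step 8. [r3c1∈{1,2}] across row 3, 1 lands solely at r3c1. So r3c1=1.
Step 9. [r4c5∈{6}] only 6 remains possible at r4c5, so r4c5=6.
Step 10. [r2c6∈{4}] nothing but 4 survives at r2c6 ⇒ r2c6=4.
Step 11. [r6c5∈{4}] r6c5 is down to just 4. So r6c5=4.
Step 12. [r4c2∈{4}] r4c2 is down to just 4 ⇒ r4c2=4.
Step 13. [r5c4∈{2}] r5c4's peers cover all but 2, so r5c4=2.
Step 14. [r3c6∈{2}] r3c6's peers cover all but 2, so r3c6=2.
Step 15. [r4c1∈{2}] nothing but 2 survives at r4c1, so r4c1=2.
Step 16. [r5c3∈{6}] r5c3 is down to just 6 ⇒ r5c3=6.
Step 17. [r2c4∈{3}] r2c4's peers cover all but 3. So r2c4=3.
Step 18. [r6c1∈{5}] nothing but 5 survives at r6c1. So r6c1=5.
Step 19. [r5c2∈{3}] only 3 remains possible at r5c2, so r5c2=3.
Step 20. [r2c3∈{1}] r2c3 is down to just 1, so r2c3=1.
Step 21. [r1c4∈{5}] r1c4 is down to just 5, so r1c4=5.

Answer: 3 2 4 5 1 6 / 6 5 1 3 2 4 / 1 6 5 4 3 2 / 2 4 3 1 6 5 / 4 3 6 2 5 1 / 5 1 2 6 4 3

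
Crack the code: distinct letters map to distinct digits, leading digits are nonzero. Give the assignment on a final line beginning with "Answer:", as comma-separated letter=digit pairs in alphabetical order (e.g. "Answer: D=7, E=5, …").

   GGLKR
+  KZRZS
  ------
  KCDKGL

Step 1. [K] adding two 5-digit numbers gives at most 5+1 digits, and here it does — K is that final carry and must be 1 ⇒ K=1.
Step 2. [col 1: R + S ≡ L (mod 10)] several values work for R in column 1 (R + S ≡ L (mod 10), carry-in 0); try R=9 ⇒ R=9.
Step 3. [col 1: R + S ≡ L (mod 10)] column 1 (R + S ≡ L (mod 10), carry-in 0) doesn't pin L yet; pick L=2 and continue, so L=2.
Step 4. [col 1: R + S ≡ L (mod 10)] from column 1 (R=9, L=2, carry-in 0, digits 1,2,9 already taken and all letters distinct): S must equal 3, so S=3.
Step 5. [col 2: K + Z ≡ G (mod 10)] G=8 is one option consistent with column 2 (K + Z ≡ G (mod 10), carry-in 1) — take it, so G=8.
Step 6. [col 2: K + Z ≡ G (mod 10)] in column 2 we have K+Z≡G with carry-in 1; given K=1, G=8 and digits 1,2,3,8,9 already taken and all letters distinct, that pins Z to 6. So Z=6.
Step 7. [col 4: G + Z ≡ D (mod 10)] in column 4 we have G+Z≡D with carry-in 1; given G=8, Z=6 and digits 1,2,3,6,8,9 already taken and all letters distinct, that pins D to 5. So D=5.
Step 8. [col 5: G + K ≡ C (mod 10)] column 5 reads G+K+carry(1)=C with G=8, K=1; with digits 1,2,3,5,6,8,9 already taken and all letters distinct, the only value for C is 0, so C=0.

Answer: C=0, D=5, G=8, K=1, L=2, R=9, S=3, Z=6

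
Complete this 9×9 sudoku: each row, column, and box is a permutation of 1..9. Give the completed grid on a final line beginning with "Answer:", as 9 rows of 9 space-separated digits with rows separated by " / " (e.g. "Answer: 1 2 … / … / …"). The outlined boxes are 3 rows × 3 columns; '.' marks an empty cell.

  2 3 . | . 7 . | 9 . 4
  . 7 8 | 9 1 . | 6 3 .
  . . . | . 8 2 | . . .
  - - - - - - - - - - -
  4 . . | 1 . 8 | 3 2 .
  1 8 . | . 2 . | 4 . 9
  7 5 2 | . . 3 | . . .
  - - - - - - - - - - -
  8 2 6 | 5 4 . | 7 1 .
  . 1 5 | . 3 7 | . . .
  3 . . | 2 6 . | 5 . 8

Step 1. [r1c4∈{6}] nothing but 6 survives at r1c4, so r1c4=6.
Step 2. [r4c3∈{9}] r4c3's peers cover all but 9. So r4c3=9.
Step 3. [r4c9∈{5,6,7}] 7 has one home in row 4: r4c9. So r4c9=7.
Step 4. [r5c8∈{5,6}] r5c8 is the only open cell in box 6 admitting 5 ⇒ r5c8=5.
Step 5. [r8c8∈{4,6,9}] across row 8, 4 lands solely at r8c8 ⇒ r8c8=4.
Step 6. [r3c1∈{5,6,9}] col 1 places 6 nowhere but r3c1, so r3c1=6.
Step 7. [r3c7∈{1}] r3c7 has the single candidate 1 ⇒ r3c7=1.
Step 8. [r3c3∈{4}] r3c3's peers cover all but 4. So r3c3=4.
Step 9. [r2c9∈{2,5}] across row 2, 2 lands solely at r2c9 ⇒ r2c9=2.
Step 10. [r9c8∈{9}] r9c8's peers cover all but 9, so r9c8=9.
Step 11. [r6c8∈{6,8}] in col 8, 6 fits only at r6c8 ⇒ r6c8=6.
Step 12. [r2c6∈{4,5}] 4 has one home in row 2: r2c6, so r2c6=4.
Step 13. [r6c7∈{8}] nothing but 8 survives at r6c7 ⇒ r6c7=8.
Step 14. [r3c9∈{5}] nothing but 5 survives at r3c9. So r3c9=5.
Step 15. [r6c9∈{1}] r6c9 has the single candidate 1. So r6c9=1.
Step 16. [r7c9∈{3}] r7c9 is down to just 3. So r7c9=3.
Step 17. [r5c6∈{6}] nothing but 6 survives at r5c6. So r5c6=6.
Step 18. [r4c5∈{5}] r4c5 has the single candidate 5, so r4c5=5.
Step 19. [r3c8∈{7}] only 7 remains possible at r3c8 ⇒ r3c8=7.
Step 20. [r6c4∈{4}] r6c4 is down to just 4 ⇒ r6c4=4.
Step 21. [r8c9∈{6}] r8c9 has the single candidate 6 ⇒ r8c9=6.
Step 22. [r9c2∈{4}] only 4 remains possible at r9c2, so r9c2=4.
Step 23. [r5c4∈{7}] nothing but 7 survives at r5c4. So r5c4=7.
Step 24. [r8c7∈{2}] r8c7's peers cover all but 2. So r8c7=2.
Step 25. [r9c3∈{7}] only 7 remains possible at r9c3, so r9c3=7.
Step 26. [r7c6∈{9}] r7c6 is down to just 9, so r7c6=9.
Step 27. [r3c4∈{3}] r3c4's peers cover all but 3 ⇒ r3c4=3.
Step 28. [r3c2∈{9}] r3c2's peers cover all but 9. So r3c2=9.
Step 29. [r6c5∈{9}] r6c5's peers cover all but 9, so r6c5=9.
Step 30. [r8c1∈{9}] nothing but 9 survives at r8c1 ⇒ r8c1=9.
Step 31. [r1c6∈{5}] nothing but 5 survives at r1c6, so r1c6=5.
Step 32. [r8c4∈{8}] r8c4's peers cover all but 8, so r8c4=8.
Step 33. [r1c3∈{1}] r1c3 is down to just 1, so r1c3=1.
Step 34. [r9c6∈{1}] r9c6 is down to just 1. So r9c6=1.
Step 35. [r4c2∈{6}] r4c2 is down to just 6, so r4c2=6.
Step 36. [r5c3∈{3}] only 3 remains possible at r5c3, so r5c3=3.
Step 37. [r2c1∈{5}] only 5 remains possible at r2c1. So r2c1=5.
Step 38. [r1c8∈{8}] r1c8 is down to just 8, so r1c8=8.

Answer: 2 3 1 6 7 5 9 8 4 / 5 7 8 9 1 4 6 3 2 / 6 9 4 3 8 2 1 7 5 / 4 6 9 1 5 8 3 2 7 / 1 8 3 7 2 6 4 5 9 / 7 5 2 4 9 3 8 6 1 / 8 2 6 5 4 9 7 1 3 / 9 1 5 8 3 7 2 4 6 / 3 4 7 2 6 1 5 9 8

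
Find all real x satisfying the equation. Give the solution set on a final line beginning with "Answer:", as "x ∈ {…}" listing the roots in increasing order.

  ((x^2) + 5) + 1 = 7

Step 1. [((x^2) + 5) + 1 = 7] the outer +1 inverts by subtracting 1. So sub: (x^2) + 5 = 6.
Step 2. [(x^2) + 5 = 6] 5 comes off first (subtract 5), so sub: x^2 = 1.
Step 3. [x^2 = 1] √ both sides: 1 ≥ 0 gives two branches, so sqrt: x = 1 or -1.

Answer: x ∈ {-1, 1}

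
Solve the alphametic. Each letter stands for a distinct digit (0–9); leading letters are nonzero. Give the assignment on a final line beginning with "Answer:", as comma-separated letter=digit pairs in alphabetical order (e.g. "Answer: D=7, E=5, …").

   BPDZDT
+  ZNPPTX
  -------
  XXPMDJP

Step 1. [col 1: T + X ≡ P (mod 10)] X=1 is one option consistent with column 1 (T + X ≡ P (mod 10), carry-in 0) — take it, so X=1.
Step 2. [col 1: T + X ≡ P (mod 10)] P=8 is one option consistent with column 1 (T + X ≡ P (mod 10), carry-in 0) — take it ⇒ P=8.
Step 3. [col 1: T + X ≡ P (mod 10)] from column 1 (X=1, P=8, carry-in 0, digits 1,8 already taken and all letters distinct): T must equal 7. So T=7.
Step 4. [col 2: D + T ≡ J (mod 10)] J=0 is one option consistent with column 2 (D + T ≡ J (mod 10), carry-in 0) — take it, so J=0.
Step 5. [col 2: D + T ≡ J (mod 10)] in column 2 we have D+T≡J with carry-in 0; given T=7, J=0 and digits 0,1,7,8 already taken and all letters distinct, that pins D to 3, so D=3.
Step 6. [col 3: Z + P ≡ D (mod 10)] column 3 reads Z+P+carry(1)=D with P=8, D=3; with digits 0,1,3,7,8 already taken and all letters distinct, the only value for Z is 4 ⇒ Z=4.
Step 7. [col 4: D + P ≡ M (mod 10)] column 4 reads D+P+carry(1)=M with D=3, P=8; with digits 0,1,3,4,7,8 already taken and all letters distinct, the only value for M is 2, so M=2.
Step 8. [col 5: P + N ≡ P (mod 10)] column 5 reads P+N+carry(1)=P with P=8; with digits 0,1,2,3,4,7,8 already taken and all letters distinct, the only value for N is 9. So N=9.
Step 9. [col 6: B + Z ≡ X (mod 10)] column 6: given Z=4, X=1, carry-in 1, and digits 0,1,2,3,4,7,8,9 already taken and all letters distinct, B+Z≡X (mod 10) forces B=6. So B=6.

Answer: B=6, D=3, J=0, M=2, N=9, P=8, T=7, X=1, Z=4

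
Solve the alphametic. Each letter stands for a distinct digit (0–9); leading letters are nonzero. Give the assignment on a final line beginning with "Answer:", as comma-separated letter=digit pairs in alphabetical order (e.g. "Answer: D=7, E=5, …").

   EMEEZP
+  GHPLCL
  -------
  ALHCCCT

Step 1. [col 1: P + L ≡ T (mod 10)] no forcing yet in column 1 (carry-in 0); L=4 is free and consistent — try it, so L=4.
Step 2. [A] adding two 6-digit numbers gives at most 6+1 digits, and here it does — A is that final carry and must be 1, so A=1.
Step 3. [col 1: P + L ≡ T (mod 10)] no forcing yet in column 1 (carry-in 0); P=3 is free and consistent — try it ⇒ P=3.
Step 4. [col 1: P + L ≡ T (mod 10)] column 1: given P=3, L=4, carry-in 0, and digits 1,3,4 already taken and all letters distinct, P+L≡T (mod 10) forces T=7 ⇒ T=7.
Step 5. [col 2: Z + C ≡ C (mod 10)] column 2: given nothing yet, carry-in 0, and digits 1,3,4,7 already taken and all letters distinct, Z+C≡C (mod 10) forces Z=0, so Z=0.
Step 6. [col 2: Z + C ≡ C (mod 10)] no forcing yet in column 2 (carry-in 0); C=2 is free and consistent — try it ⇒ C=2.
Step 7. [col 3: E + L ≡ C (mod 10)] from column 3 (L=4, C=2, carry-in 0, digits 0,1,2,3,4,7 already taken and all letters distinct): E must equal 8, so E=8.
Step 8. [col 5: M + H ≡ H (mod 10)] from column 5 (nothing yet, carry-in 1, digits 0,1,2,3,4,7,8 already taken and all letters distinct): M must equal 9, so M=9.
Step 9. [col 5: M + H ≡ H (mod 10)] column 5 (M + H ≡ H (mod 10), carry-in 1) doesn't pin H yet; pick H=6 and continue, so H=6.
Step 10. [col 6: E + G ≡ L (mod 10)] column 6 reads E+G+carry(1)=L with E=8, L=4; with digits 0,1,2,3,4,6,7,8,9 already taken and all letters distinct, the only value for G is 5 ⇒ G=5.

Answer: A=1, C=2, E=8, G=5, H=6, L=4, M=9, P=3, T=7, Z=0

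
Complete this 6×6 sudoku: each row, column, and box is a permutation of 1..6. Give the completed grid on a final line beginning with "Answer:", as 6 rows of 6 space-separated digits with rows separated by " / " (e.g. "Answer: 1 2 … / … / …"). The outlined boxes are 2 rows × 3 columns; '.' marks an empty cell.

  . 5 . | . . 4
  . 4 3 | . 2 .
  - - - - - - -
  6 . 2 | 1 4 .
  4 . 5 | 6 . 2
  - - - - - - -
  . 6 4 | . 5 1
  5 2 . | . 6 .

Step 1. [r4c5∈{3}] nothing but 3 survives at r4c5, so r4c5=3.
Step 2. [r2c1∈{1}] only 1 remains possible at r2c1 ⇒ r2c1=1.
Step 3. [r6c6∈{3}] r6c6 has the single candidate 3, so r6c6=3.
Step 4. [r3c6∈{5}] r3c6 is down to just 5, so r3c6=5.
Step 5. [r4c2∈{1}] only 1 remains possible at r4c2. So r4c2=1.
Step 6. [r5c1∈{3}] r5c1 has the single candidate 3 ⇒ r5c1=3.
Step 7. [r5c4∈{2}] nothing but 2 survives at r5c4, so r5c4=2.
Step 8. [r2c4∈{5}] r2c4 has the single candidate 5. So r2c4=5.
Step 9. [r1c4∈{3}] r1c4's peers cover all but 3, so r1c4=3.
Step 10. [r2c6∈{6}] r2c6's peers cover all but 6. So r2c6=6.
Step 11. [r1c3∈{6}] r1c3 is down to just 6, so r1c3=6.
Step 12. [r6c4∈{4}] r6c4's peers cover all but 4. So r6c4=4.
Step 13. [r1c1∈{2}] r1c1 is down to just 2 ⇒ r1c1=2.
Step 14. [r6c3∈{1}] r6c3's peers cover all but 1 ⇒ r6c3=1.
Step 15. [r3c2∈{3}] r3c2's peers cover all but 3. So r3c2=3.
Step 16. [r1c5∈{1}] r1c5 has the single candidate 1. So r1c5=1.

Answer: 2 5 6 3 1 4 / 1 4 3 5 2 6 / 6 3 2 1 4 5 / 4 1 5 6 3 2 / 3 6 4 2 5 1 / 5 2 1 4 6 3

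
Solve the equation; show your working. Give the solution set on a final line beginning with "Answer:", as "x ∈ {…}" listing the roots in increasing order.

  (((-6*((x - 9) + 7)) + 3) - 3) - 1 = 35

Step 1. [(((-6*((x - 9) + 7)) + 3) - 3) - 1 = 35] the outer -1 inverts by adding 1, so sub: ((-6*((x - 9) + 7)) + 3) - 3 = 36.
Step 2. [((-6*((x - 9) + 7)) + 3) - 3 = 36] -3 is outermost — add 3 both sides ⇒ sub: (-6*((x - 9) + 7)) + 3 = 39.
Step 3. [(-6*((x - 9) + 7)) + 3 = 39] the outer +3 inverts by subtracting 3, so sub: -6*((x - 9) + 7) = 36.
Step 4. [-6*((x - 9) + 7) = 36] divide by the outer -6 ⇒ div: (x - 9) + 7 = -6.
Step 5. [(x - 9) + 7 = -6] +7 is outermost — subtract 7 both sides ⇒ sub: x - 9 = -13.
Step 6. [x - 9 = -13] 9 comes off first (add 9) ⇒ sub: x = -4.

Answer: x ∈ {-4}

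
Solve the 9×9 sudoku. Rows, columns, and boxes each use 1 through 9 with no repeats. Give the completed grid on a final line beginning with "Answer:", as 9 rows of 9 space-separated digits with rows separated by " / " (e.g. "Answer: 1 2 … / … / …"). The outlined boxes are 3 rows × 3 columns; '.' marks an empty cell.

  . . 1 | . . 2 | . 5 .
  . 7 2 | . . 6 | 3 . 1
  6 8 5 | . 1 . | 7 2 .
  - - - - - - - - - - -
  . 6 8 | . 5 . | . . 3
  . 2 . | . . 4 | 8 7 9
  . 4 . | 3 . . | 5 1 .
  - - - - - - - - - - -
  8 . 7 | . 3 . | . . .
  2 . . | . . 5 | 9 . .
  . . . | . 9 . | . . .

Step 1. [r3c9∈{4}] r3c9 has the single candidate 4 ⇒ r3c9=4.
Step 2. [r7c6∈{1}] r7c6 is down to just 1, so r7c6=1.
Step 3. [r6c9∈{2,6}] in box 6, 6 fits only at r6c9 ⇒ r6c9=6.
Step 4. [r9c7∈{1,2,4,6}] in col 7, 1 fits only at r9c7, so r9c7=1.
Step 5. [r1c9∈{8}] only 8 remains possible at r1c9 ⇒ r1c9=8.
Step 6. [r4c8∈{4}] nothing but 4 survives at r4c8. So r4c8=4.
Step 7. [r7c8∈{6}] r7c8's peers cover all but 6 ⇒ r7c8=6.
Step 8. [r3c4∈{9}] nothing but 9 survives at r3c4 ⇒ r3c4=9.
Step 9. [r8c9∈{7}] r8c9 has the single candidate 7. So r8c9=7.
Step 10. [r5c1∈{1,3,5}] r5c1 is the only open cell in row 5 admitting 5, so r5c1=5.
Step 11. [r4c1∈{1,7,9}] r4c1 is the only open cell in col 1 admitting 1 ⇒ r4c1=1.
Step 12. [r6c1∈{7,9}] 7 has one home in col 1: r6c1 ⇒ r6c1=7.
Step 13. [r1c5∈{4,7}] 7 has one home in col 5: r1c5 ⇒ r1c5=7.
Step 14. [r1c4∈{4}] r1c4 is down to just 4. So r1c4=4.
Step 15. [r7c4∈{2}] r7c4 is down to just 2. So r7c4=2.
Step 16. [r8c5∈{4,6,8}] across col 5, 4 lands solely at r8c5 ⇒ r8c5=4.
Step 17. [r9c3∈{3,4,6}] across col 3, 4 lands solely at r9c3. So r9c3=4.
Step 18. [r9c1∈{3}] nothing but 3 survives at r9c1. So r9c1=3.
Step 19. [r9c4∈{6,7,8}] r9c4 is the only open cell in row 9 admitting 6 ⇒ r9c4=6.
Step 20. [r8c4∈{8}] only 8 remains possible at r8c4, so r8c4=8.
Step 21. [r9c2∈{5}] only 5 remains possible at r9c2 ⇒ r9c2=5.
Step 22. [r4c6∈{7,9}] in row 4, 9 fits only at r4c6 ⇒ r4c6=9.
Step 23. [r1c1∈{9}] r1c1's peers cover all but 9. So r1c1=9.
Step 24. [r2c5∈{8}] r2c5 is down to just 8. So r2c5=8.
Step 25. [r6c6∈{8}] r6c6 has the single candidate 8, so r6c6=8.
Step 26. [r6c3∈{9}] only 9 remains possible at r6c3 ⇒ r6c3=9.
Step 27. [r9c9∈{2}] only 2 remains possible at r9c9 ⇒ r9c9=2.
Step 28. [r4c7∈{2}] r4c7 is down to just 2, so r4c7=2.
Step 29. [r9c6∈{7}] only 7 remains possible at r9c6, so r9c6=7.
Step 30. [r1c7∈{6}] r1c7 is down to just 6 ⇒ r1c7=6.
Step 31. [r9c8∈{8}] r9c8 is down to just 8. So r9c8=8.
Step 32. [r7c7∈{4}] r7c7 has the single candidate 4 ⇒ r7c7=4.
Step 33. [r5c3∈{3}] r5c3 has the single candidate 3 ⇒ r5c3=3.
Step 34. [r6c5∈{2}] only 2 remains possible at r6c5. So r6c5=2.
Step 35. [r5c4∈{1}] nothing but 1 survives at r5c4. So r5c4=1.
Step 36. [r4c4∈{7}] r4c4 is down to just 7, so r4c4=7.
Step 37. [r7c2∈{9}] nothing but 9 survives at r7c2, so r7c2=9.
Step 38. [r2c4∈{5}] r2c4 has the single candidate 5 ⇒ r2c4=5.
Step 39. [r8c8∈{3}] only 3 remains possible at r8c8. So r8c8=3.
Step 40. [r3c6∈{3}] r3c6 has the single candidate 3. So r3c6=3.
Step 41. [r8c2∈{1}] only 1 remains possible at r8c2. So r8c2=1.
Step 42. [r8c3∈{6}] r8c3's peers cover all but 6, so r8c3=6.
Step 43. [r5c5∈{6}] r5c5's peers cover all but 6 ⇒ r5c5=6.
Step 44. [r7c9∈{5}] nothing but 5 survives at r7c9. So r7c9=5.
Step 45. [r2c8∈{9}] r2c8's peers cover all but 9. So r2c8=9.
Step 46. [r1c2∈{3}] r1c2 has the single candidate 3 ⇒ r1c2=3.
Step 47. [r2c1∈{4}] r2c1 is down to just 4 ⇒ r2c1=4.

Answer: 9 3 1 4 7 2 6 5 8 / 4 7 2 5 8 6 3 9 1 / 6 8 5 9 1 3 7 2 4 / 1 6 8 7 5 9 2 4 3 / 5 2 3 1 6 4 8 7 9 / 7 4 9 3 2 8 5 1 6 / 8 9 7 2 3 1 4 6 5 / 2 1 6 8 4 5 9 3 7 / 3 5 4 6 9 7 1 8 2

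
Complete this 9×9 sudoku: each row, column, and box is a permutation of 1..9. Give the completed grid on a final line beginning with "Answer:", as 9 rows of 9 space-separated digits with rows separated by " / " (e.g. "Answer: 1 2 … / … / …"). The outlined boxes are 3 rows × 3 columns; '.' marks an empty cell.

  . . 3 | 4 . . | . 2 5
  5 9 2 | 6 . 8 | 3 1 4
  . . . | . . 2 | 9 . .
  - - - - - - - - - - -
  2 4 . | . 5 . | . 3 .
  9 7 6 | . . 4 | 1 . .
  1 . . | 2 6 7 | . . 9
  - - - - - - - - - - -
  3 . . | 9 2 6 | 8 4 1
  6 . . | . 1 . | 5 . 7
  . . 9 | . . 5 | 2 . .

Step 1. [r3c8∈{6,7,8}] in col 8, 7 fits only at r3c8 ⇒ r3c8=7.
Step 2. [r4c3∈{8}] only 8 remains possible at r4c3, so r4c3=8.
Step 3. [r3c3∈{1,4}] r3c3 is the only open cell in col 3 admitting 1. So r3c3=1.
Step 4. [r9c4∈{3,7,8}] 7 has one home in col 4: r9c4. So r9c4=7.
Step 5. [r3c9∈{6,8}] across box 3, 8 lands solely at r3c9, so r3c9=8.
Step 6. [r9c5∈{3,4,8}] across col 5, 4 lands solely at r9c5. So r9c5=4.
Step 7. [r6c3∈{5}] r6c3 has the single candidate 5 ⇒ r6c3=5.
Step 8. [r8c4∈{3,8}] in box 8, 8 fits only at r8c4 ⇒ r8c4=8.
Step 9. [r5c4∈{3}] r5c4 is down to just 3, so r5c4=3.
Step 10. [r1c7∈{6}] r1c7 is down to just 6. So r1c7=6.
Step 11. [r1c2∈{8}] r1c2 has the single candidate 8 ⇒ r1c2=8.
Step 12. [r4c6∈{1,9}] 9 has one home in row 4: r4c6. So r4c6=9.
Step 13. [r1c1∈{7}] r1c1 is down to just 7, so r1c1=7.
Step 14. [r4c9∈{6}] r4c9's peers cover all but 6, so r4c9=6.
Step 15. [r6c8∈{8}] only 8 remains possible at r6c8, so r6c8=8.
Step 16. [r9c9∈{3}] nothing but 3 survives at r9c9. So r9c9=3.
Step 17. [r8c8∈{9}] r8c8's peers cover all but 9. So r8c8=9.
Step 18. [r1c5∈{9}] r1c5 has the single candidate 9, so r1c5=9.
Step 19. [r7c2∈{5}] r7c2's peers cover all but 5. So r7c2=5.
Step 20. [r2c5∈{7}] nothing but 7 survives at r2c5 ⇒ r2c5=7.
Step 21. [r4c4∈{1}] r4c4 has the single candidate 1. So r4c4=1.
Step 22. [r3c5∈{3}] r3c5 has the single candidate 3. So r3c5=3.
Step 23. [r8c2∈{2}] only 2 remains possible at r8c2, so r8c2=2.
Step 24. [r9c8∈{6}] only 6 remains possible at r9c8. So r9c8=6.
Step 25. [r1c6∈{1}] r1c6 is down to just 1 ⇒ r1c6=1.
Step 26. [r5c9∈{2}] r5c9 is down to just 2. So r5c9=2.
Step 27. [r9c2∈{1}] r9c2's peers cover all but 1, so r9c2=1.
Step 28. [r7c3∈{7}] r7c3's peers cover all but 7, so r7c3=7.
Step 29. [r5c5∈{8}] r5c5 is down to just 8 ⇒ r5c5=8.
Step 30. [r3c4∈{5}] nothing but 5 survives at r3c4. So r3c4=5.
Step 31. [r3c2∈{6}] r3c2 is down to just 6 ⇒ r3c2=6.
Step 32. [r9c1∈{8}] nothing but 8 survives at r9c1. So r9c1=8.
Step 33. [r4c7∈{7}] r4c7's peers cover all but 7 ⇒ r4c7=7.
Step 34. [r3c1∈{4}] r3c1's peers cover all but 4, so r3c1=4.
Step 35. [r8c6∈{3}] r8c6 is down to just 3, so r8c6=3.
Step 36. [r5c8∈{5}] r5c8 is down to just 5 ⇒ r5c8=5.
Step 37. [r6c2∈{3}] nothing but 3 survives at r6c2 ⇒ r6c2=3.
Step 38. [r6c7∈{4}] r6c7 has the single candidate 4, so r6c7=4.
Step 39. [r8c3∈{4}] only 4 remains possible at r8c3 ⇒ r8c3=4.

Answer: 7 8 3 4 9 1 6 2 5 / 5 9 2 6 7 8 3 1 4 / 4 6 1 5 3 2 9 7 8 / 2 4 8 1 5 9 7 3 6 / 9 7 6 3 8 4 1 5 2 / 1 3 5 2 6 7 4 8 9 / 3 5 7 9 2 6 8 4 1 / 6 2 4 8 1 3 5 9 7 / 8 1 9 7 4 5 2 6 3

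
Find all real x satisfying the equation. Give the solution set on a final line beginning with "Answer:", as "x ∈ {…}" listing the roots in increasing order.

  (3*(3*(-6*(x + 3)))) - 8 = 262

Step 1. [(3*(3*(-6*(x + 3)))) - 8 = 262] add 8: x sits inside (… - 8), so sub: 3*(3*(-6*(x + 3))) = 270.
Step 2. [3*(3*(-6*(x + 3))) = 270] LHS = 3·(…); ÷3 both sides ⇒ div: 3*(-6*(x + 3)) = 90.
Step 3. [3*(-6*(x + 3)) = 90] 3 out front; divide by 3 ⇒ div: -6*(x + 3) = 30.
Step 4. [-6*(x + 3) = 30] -6 out front; divide by -6 ⇒ div: x + 3 = -5.
Step 5. [x + 3 = -5] subtract 3: x sits inside (… + 3), so sub: x = -8.

Answer: x ∈ {-8}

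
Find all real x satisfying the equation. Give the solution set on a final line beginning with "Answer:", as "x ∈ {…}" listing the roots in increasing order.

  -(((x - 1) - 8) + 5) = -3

Step 1. [-(((x - 1) - 8) + 5) = -3] leading − — multiply by −1. So neg: ((x - 1) - 8) + 5 = 3.
Step 2. [((x - 1) - 8) + 5 = 3] subtract 5: x sits inside (… + 5). So sub: (x - 1) - 8 = -2.
Step 3. [(x - 1) - 8 = -2] the outer -8 inverts by adding 8 ⇒ sub: x - 1 = 6.
Step 4. [x - 1 = 6] add 1: x sits inside (… - 1) ⇒ sub: x = 7.

Answer: x ∈ {7}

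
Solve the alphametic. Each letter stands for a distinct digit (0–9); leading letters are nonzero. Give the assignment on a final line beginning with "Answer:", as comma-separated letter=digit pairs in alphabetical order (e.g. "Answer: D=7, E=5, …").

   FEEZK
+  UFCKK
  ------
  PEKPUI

Step 1. [col 1: K + K ≡ I (mod 10)] several values work for K in column 1 (K + K ≡ I (mod 10), carry-in 0); try K=3, so K=3.
Step 2. [col 1: K + K ≡ I (mod 10)] column 1 reads K+K+carry(0)=I with K=3; with digits 3 already taken and all letters distinct, the only value for I is 6, so I=6.
Step 3. [col 2: Z + K ≡ U (mod 10)] Z=2 is one option consistent with column 2 (Z + K ≡ U (mod 10), carry-in 0) — take it ⇒ Z=2.
Step 4. [col 2: Z + K ≡ U (mod 10)] in column 2 we have Z+K≡U with carry-in 0; given Z=2, K=3 and digits 2,3,6 already taken and all letters distinct, that pins U to 5, so U=5.
Step 5. [col 3: E + C ≡ P (mod 10)] no forcing yet in column 3 (carry-in 0); P=1 is free and consistent — try it. So P=1.
Step 6. [col 3: E + C ≡ P (mod 10)] no forcing yet in column 3 (carry-in 0); E=4 is free and consistent — try it ⇒ E=4.
Step 7. [col 3: E + C ≡ P (mod 10)] from column 3 (E=4, P=1, carry-in 0, digits 1,2,3,4,5,6 already taken and all letters distinct): C must equal 7 ⇒ C=7.
Step 8. [col 4: E + F ≡ K (mod 10)] column 4: given E=4, K=3, carry-in 1, and digits 1,2,3,4,5,6,7 already taken and all letters distinct, E+F≡K (mod 10) forces F=8 ⇒ F=8.

Answer: C=7, E=4, F=8, I=6, K=3, P=1, U=5, Z=2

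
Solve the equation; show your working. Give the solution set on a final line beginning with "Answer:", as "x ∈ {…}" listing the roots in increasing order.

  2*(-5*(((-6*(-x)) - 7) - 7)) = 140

Step 1. [2*(-5*(((-6*(-x)) - 7) - 7)) = 140] leading coefficient 2: divide by 2 ⇒ div: -5*(((-6*(-x)) - 7) - 7) = 70.
Step 2. [-5*(((-6*(-x)) - 7) - 7) = 70] leading coefficient -5: divide by -5. So div: ((-6*(-x)) - 7) - 7 = -14.
Step 3. [((-6*(-x)) - 7) - 7 = -14] peel the -7: add 7 from each side ⇒ sub: (-6*(-x)) - 7 = -7.
Step 4. [(-6*(-x)) - 7 = -7] peel the -7: add 7 from each side. So sub: -6*(-x) = 0.
Step 5. [-6*(-x) = 0] LHS = -6·(…); ÷-6 both sides, so div: -x = 0.
Step 6. [-x = 0] leading − — multiply by −1. So neg: x = 0.

Answer: x ∈ {0}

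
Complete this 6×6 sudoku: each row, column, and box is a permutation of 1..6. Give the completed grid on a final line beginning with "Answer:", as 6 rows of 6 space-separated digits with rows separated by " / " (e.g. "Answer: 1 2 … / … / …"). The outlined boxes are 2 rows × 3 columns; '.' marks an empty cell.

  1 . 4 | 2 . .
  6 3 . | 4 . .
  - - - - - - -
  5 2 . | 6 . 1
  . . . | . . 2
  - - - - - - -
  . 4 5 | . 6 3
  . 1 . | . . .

Step 1. [r4c4∈{3,5}] across col 4, 3 lands solely at r4c4 ⇒ r4c4=3.
Step 2. [r6c5∈{2,4,5}] col 5 places 2 nowhere but r6c5, so r6c5=2.
Step 3. [r2c6∈{5}] only 5 remains possible at r2c6, so r2c6=5.
Step 4. [r6c3∈{3,6}] in row 6, 6 fits only at r6c3 ⇒ r6c3=6.
Step 5. [r3c5∈{4}] r3c5's peers cover all but 4. So r3c5=4.
Step 6. [r5c1∈{2}] r5c1's peers cover all but 2, so r5c1=2.
Step 7. [r6c4∈{5}] nothing but 5 survives at r6c4 ⇒ r6c4=5.
Step 8. [r1c2∈{5}] only 5 remains possible at r1c2 ⇒ r1c2=5.
Step 9. [r4c2∈{6}] nothing but 6 survives at r4c2, so r4c2=6.
Step 10. [r6c1∈{3}] only 3 remains possible at r6c1. So r6c1=3.
Step 11. [r6c6∈{4}] nothing but 4 survives at r6c6 ⇒ r6c6=4.
Step 12. [r1c5∈{3}] only 3 remains possible at r1c5, so r1c5=3.
Step 13. [r5c4∈{1}] only 1 remains possible at r5c4. So r5c4=1.
Step 14. [r4c1∈{4}] only 4 remains possible at r4c1, so r4c1=4.
Step 15. [r4c5∈{5}] nothing but 5 survives at r4c5 ⇒ r4c5=5.
Step 16. [r3c3∈{3}] nothing but 3 survives at r3c3. So r3c3=3.
Step 17. [r4c3∈{1}] only 1 remains possible at r4c3, so r4c3=1.
Step 18. [r2c5∈{1}] only 1 remains possible at r2c5, so r2c5=1.
Step 19. [r1c6∈{6}] r1c6 has the single candidate 6. So r1c6=6.
Step 20. [r2c3∈{2}] r2c3 is down to just 2. So r2c3=2.

Answer: 1 5 4 2 3 6 / 6 3 2 4 1 5 / 5 2 3 6 4 1 / 4 6 1 3 5 2 / 2 4 5 1 6 3 / 3 1 6 5 2 4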